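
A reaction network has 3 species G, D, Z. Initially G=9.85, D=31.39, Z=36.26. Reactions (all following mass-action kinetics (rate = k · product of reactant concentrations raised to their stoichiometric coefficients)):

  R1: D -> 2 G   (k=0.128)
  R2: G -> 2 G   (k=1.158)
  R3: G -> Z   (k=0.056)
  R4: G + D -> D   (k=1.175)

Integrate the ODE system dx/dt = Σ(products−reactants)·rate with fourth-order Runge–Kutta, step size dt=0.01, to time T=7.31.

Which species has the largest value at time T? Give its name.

RK4 with dt=0.01: 731 steps to T=7.31. Trajectory (selected grid times):
t=0.00: G=9.85 D=31.39 Z=36.26
t=0.81: G=0.23 D=28.30 Z=36.29
t=1.62: G=0.23 D=25.51 Z=36.30
t=2.44: G=0.23 D=22.97 Z=36.31
t=3.25: G=0.23 D=20.71 Z=36.32
t=4.06: G=0.23 D=18.67 Z=36.33
t=4.87: G=0.23 D=16.83 Z=36.34
t=5.69: G=0.23 D=15.15 Z=36.35
t=6.50: G=0.23 D=13.66 Z=36.36
t=7.31: G=0.24 D=12.31 Z=36.37
At T=7.31: G=0.24 D=12.31 Z=36.37; the largest is Z.

Dominant species at T: Z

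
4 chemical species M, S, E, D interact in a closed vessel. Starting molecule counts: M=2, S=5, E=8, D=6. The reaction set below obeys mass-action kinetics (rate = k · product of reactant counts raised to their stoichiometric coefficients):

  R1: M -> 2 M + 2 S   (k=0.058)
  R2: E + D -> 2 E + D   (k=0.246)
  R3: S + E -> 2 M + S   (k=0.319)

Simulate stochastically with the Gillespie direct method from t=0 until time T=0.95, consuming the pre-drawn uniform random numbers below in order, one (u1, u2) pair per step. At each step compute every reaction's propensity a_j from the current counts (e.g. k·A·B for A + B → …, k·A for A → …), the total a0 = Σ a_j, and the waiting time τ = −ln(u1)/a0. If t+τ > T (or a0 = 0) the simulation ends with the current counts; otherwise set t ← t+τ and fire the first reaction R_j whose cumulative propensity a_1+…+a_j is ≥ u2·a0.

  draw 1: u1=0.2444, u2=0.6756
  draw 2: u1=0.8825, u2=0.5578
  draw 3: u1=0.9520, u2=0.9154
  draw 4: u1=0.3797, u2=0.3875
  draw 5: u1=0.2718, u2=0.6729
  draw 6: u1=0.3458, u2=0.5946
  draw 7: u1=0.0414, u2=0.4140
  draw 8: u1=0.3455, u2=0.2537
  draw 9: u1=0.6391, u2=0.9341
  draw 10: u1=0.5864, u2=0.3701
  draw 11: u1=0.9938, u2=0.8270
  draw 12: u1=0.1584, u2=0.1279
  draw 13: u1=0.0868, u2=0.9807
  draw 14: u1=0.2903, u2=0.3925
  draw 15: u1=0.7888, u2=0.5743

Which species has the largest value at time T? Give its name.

t=0.000: M=2 S=5 E=8 D=6
Draw 1: a1=0.116, a2=11.808, a3=12.760, a0=24.684; τ=−ln(0.2444)/24.684=0.057 → t=0.057; u2·a0=0.6756·24.684=16.677; a1+a2=11.924 < 16.677 ≤ a1+…+a3=24.684 → R3 fires; M=4 S=5 E=7 D=6
Draw 2: a1=0.232, a2=10.332, a3=11.165, a0=21.729; τ=−ln(0.8825)/21.729=0.006 → t=0.063; u2·a0=0.5578·21.729=12.120; a1+a2=10.564 < 12.120 ≤ a1+…+a3=21.729 → R3 fires; M=6 S=5 E=6 D=6
Draw 3: a1=0.348, a2=8.856, a3=9.570, a0=18.774; τ=−ln(0.9520)/18.774=0.003 → t=0.065; u2·a0=0.9154·18.774=17.186; a1+a2=9.204 < 17.186 ≤ a1+…+a3=18.774 → R3 fires; M=8 S=5 E=5 D=6
Draw 4: a1=0.464, a2=7.380, a3=7.975, a0=15.819; τ=−ln(0.3797)/15.819=0.061 → t=0.127; u2·a0=0.3875·15.819=6.130; a1=0.464 < 6.130 ≤ a1+a2=7.844 → R2 fires; M=8 S=5 E=6 D=6
Draw 5: a1=0.464, a2=8.856, a3=9.570, a0=18.890; τ=−ln(0.2718)/18.890=0.069 → t=0.196; u2·a0=0.6729·18.890=12.711; a1+a2=9.320 < 12.711 ≤ a1+…+a3=18.890 → R3 fires; M=10 S=5 E=5 D=6
Draw 6: a1=0.580, a2=7.380, a3=7.975, a0=15.935; τ=−ln(0.3458)/15.935=0.067 → t=0.262; u2·a0=0.5946·15.935=9.475; a1+a2=7.960 < 9.475 ≤ a1+…+a3=15.935 → R3 fires; M=12 S=5 E=4 D=6
Draw 7: a1=0.696, a2=5.904, a3=6.380, a0=12.980; τ=−ln(0.0414)/12.980=0.245 → t=0.508; u2·a0=0.4140·12.980=5.374; a1=0.696 < 5.374 ≤ a1+a2=6.600 → R2 fires; M=12 S=5 E=5 D=6
Draw 8: a1=0.696, a2=7.380, a3=7.975, a0=16.051; τ=−ln(0.3455)/16.051=0.066 → t=0.574; u2·a0=0.2537·16.051=4.072; a1=0.696 < 4.072 ≤ a1+a2=8.076 → R2 fires; M=12 S=5 E=6 D=6
Draw 9: a1=0.696, a2=8.856, a3=9.570, a0=19.122; τ=−ln(0.6391)/19.122=0.023 → t=0.597; u2·a0=0.9341·19.122=17.862; a1+a2=9.552 < 17.862 ≤ a1+…+a3=19.122 → R3 fires; M=14 S=5 E=5 D=6
Draw 10: a1=0.812, a2=7.380, a3=7.975, a0=16.167; τ=−ln(0.5864)/16.167=0.033 → t=0.630; u2·a0=0.3701·16.167=5.983; a1=0.812 < 5.983 ≤ a1+a2=8.192 → R2 fires; M=14 S=5 E=6 D=6
Draw 11: a1=0.812, a2=8.856, a3=9.570, a0=19.238; τ=−ln(0.9938)/19.238=0.000 → t=0.631; u2·a0=0.8270·19.238=15.910; a1+a2=9.668 < 15.910 ≤ a1+…+a3=19.238 → R3 fires; M=16 S=5 E=5 D=6
Draw 12: a1=0.928, a2=7.380, a3=7.975, a0=16.283; τ=−ln(0.1584)/16.283=0.113 → t=0.744; u2·a0=0.1279·16.283=2.083; a1=0.928 < 2.083 ≤ a1+a2=8.308 → R2 fires; M=16 S=5 E=6 D=6
Draw 13: a1=0.928, a2=8.856, a3=9.570, a0=19.354; τ=−ln(0.0868)/19.354=0.126 → t=0.870; u2·a0=0.9807·19.354=18.980; a1+a2=9.784 < 18.980 ≤ a1+…+a3=19.354 → R3 fires; M=18 S=5 E=5 D=6
Draw 14: a1=1.044, a2=7.380, a3=7.975, a0=16.399; τ=−ln(0.2903)/16.399=0.075 → t=0.945; u2·a0=0.3925·16.399=6.437; a1=1.044 < 6.437 ≤ a1+a2=8.424 → R2 fires; M=18 S=5 E=6 D=6
Draw 15: a1=1.044, a2=8.856, a3=9.570, a0=19.470; τ=−ln(0.7888)/19.470=0.012 → t=0.958 > T=0.95: stop.
At T=0.95: M=18 S=5 E=6 D=6; the largest is M.

Dominant species at T: M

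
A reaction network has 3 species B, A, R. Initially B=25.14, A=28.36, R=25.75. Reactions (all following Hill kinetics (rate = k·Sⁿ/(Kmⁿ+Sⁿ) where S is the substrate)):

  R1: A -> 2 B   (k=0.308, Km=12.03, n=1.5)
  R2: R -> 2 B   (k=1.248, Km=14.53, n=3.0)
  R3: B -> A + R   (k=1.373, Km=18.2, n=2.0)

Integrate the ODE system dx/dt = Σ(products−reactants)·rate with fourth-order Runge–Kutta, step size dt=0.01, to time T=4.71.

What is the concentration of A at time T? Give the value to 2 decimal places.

A at T = 31.83

RK4 with dt=0.01: 471 steps to T=4.71. Trajectory (selected grid times):
t=0.00: B=25.14 A=28.36 R=25.75
t=0.52: B=26.02 A=28.71 R=25.67
t=1.05: B=26.90 A=29.07 R=25.61
t=1.57: B=27.76 A=29.44 R=25.55
t=2.09: B=28.60 A=29.82 R=25.51
t=2.62: B=29.46 A=30.21 R=25.47
t=3.14: B=30.29 A=30.60 R=25.45
t=3.66: B=31.11 A=31.00 R=25.43
t=4.19: B=31.94 A=31.42 R=25.42
t=4.71: B=32.75 A=31.83 R=25.41
Read off A at T=4.71: 31.83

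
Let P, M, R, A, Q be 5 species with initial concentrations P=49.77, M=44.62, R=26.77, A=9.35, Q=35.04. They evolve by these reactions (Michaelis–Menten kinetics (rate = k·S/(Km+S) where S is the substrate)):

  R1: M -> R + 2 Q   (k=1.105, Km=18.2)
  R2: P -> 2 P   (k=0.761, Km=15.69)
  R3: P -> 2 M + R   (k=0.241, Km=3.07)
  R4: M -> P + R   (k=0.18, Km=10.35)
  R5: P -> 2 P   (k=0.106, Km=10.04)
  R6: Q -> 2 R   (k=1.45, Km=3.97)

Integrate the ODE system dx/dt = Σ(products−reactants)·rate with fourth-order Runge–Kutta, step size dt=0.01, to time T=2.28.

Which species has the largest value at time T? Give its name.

Dominant species at T: P

RK4 with dt=0.01: 228 steps to T=2.28. Trajectory (selected grid times):
t=0.00: P=49.77 M=44.62 R=26.77 A=9.35 Q=35.04
t=0.25: P=49.92 M=44.50 R=27.71 A=9.35 Q=35.11
t=0.51: P=50.07 M=44.38 R=28.69 A=9.35 Q=35.18
t=0.76: P=50.22 M=44.26 R=29.63 A=9.35 Q=35.24
t=1.01: P=50.36 M=44.14 R=30.57 A=9.35 Q=35.31
t=1.27: P=50.52 M=44.02 R=31.55 A=9.35 Q=35.37
t=1.52: P=50.66 M=43.90 R=32.49 A=9.35 Q=35.44
t=1.77: P=50.81 M=43.78 R=33.43 A=9.35 Q=35.50
t=2.03: P=50.96 M=43.66 R=34.41 A=9.35 Q=35.57
t=2.28: P=51.11 M=43.54 R=35.35 A=9.35 Q=35.63
At T=2.28: P=51.11 M=43.54 R=35.35 A=9.35 Q=35.63; the largest is P.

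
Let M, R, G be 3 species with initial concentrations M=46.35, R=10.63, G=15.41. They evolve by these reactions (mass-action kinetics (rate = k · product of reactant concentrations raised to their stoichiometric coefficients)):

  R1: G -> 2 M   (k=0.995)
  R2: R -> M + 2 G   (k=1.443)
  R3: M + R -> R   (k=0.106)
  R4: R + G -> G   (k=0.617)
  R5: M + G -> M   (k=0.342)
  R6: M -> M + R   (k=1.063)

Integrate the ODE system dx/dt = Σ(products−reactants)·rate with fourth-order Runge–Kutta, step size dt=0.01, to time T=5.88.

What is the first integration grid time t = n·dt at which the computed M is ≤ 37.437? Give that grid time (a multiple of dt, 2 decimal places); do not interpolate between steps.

RK4 with dt=0.01: 588 steps to T=5.88. Trajectory (selected grid times):
t=0.00: M=46.35 R=10.63 G=15.41
t=0.37: M=37.55 R=12.25 G=2.39
t=0.38: M=37.29 R=12.29 G=2.41
t=0.65: M=31.50 R=11.87 G=2.85
t=1.31: M=24.98 R=9.19 G=2.81
t=1.96: M=22.61 R=8.09 G=2.69
t=2.61: M=21.52 R=7.61 G=2.64
t=3.27: M=20.98 R=7.38 G=2.61
t=3.92: M=20.71 R=7.27 G=2.60
t=4.57: M=20.57 R=7.21 G=2.59
t=5.23: M=20.49 R=7.18 G=2.59
t=5.88: M=20.45 R=7.16 G=2.59
M(0.37)=37.550 > 37.437 but M(0.38)=37.288 ≤ 37.437, so the first grid time is t=0.38.

Threshold first reached at t = 0.38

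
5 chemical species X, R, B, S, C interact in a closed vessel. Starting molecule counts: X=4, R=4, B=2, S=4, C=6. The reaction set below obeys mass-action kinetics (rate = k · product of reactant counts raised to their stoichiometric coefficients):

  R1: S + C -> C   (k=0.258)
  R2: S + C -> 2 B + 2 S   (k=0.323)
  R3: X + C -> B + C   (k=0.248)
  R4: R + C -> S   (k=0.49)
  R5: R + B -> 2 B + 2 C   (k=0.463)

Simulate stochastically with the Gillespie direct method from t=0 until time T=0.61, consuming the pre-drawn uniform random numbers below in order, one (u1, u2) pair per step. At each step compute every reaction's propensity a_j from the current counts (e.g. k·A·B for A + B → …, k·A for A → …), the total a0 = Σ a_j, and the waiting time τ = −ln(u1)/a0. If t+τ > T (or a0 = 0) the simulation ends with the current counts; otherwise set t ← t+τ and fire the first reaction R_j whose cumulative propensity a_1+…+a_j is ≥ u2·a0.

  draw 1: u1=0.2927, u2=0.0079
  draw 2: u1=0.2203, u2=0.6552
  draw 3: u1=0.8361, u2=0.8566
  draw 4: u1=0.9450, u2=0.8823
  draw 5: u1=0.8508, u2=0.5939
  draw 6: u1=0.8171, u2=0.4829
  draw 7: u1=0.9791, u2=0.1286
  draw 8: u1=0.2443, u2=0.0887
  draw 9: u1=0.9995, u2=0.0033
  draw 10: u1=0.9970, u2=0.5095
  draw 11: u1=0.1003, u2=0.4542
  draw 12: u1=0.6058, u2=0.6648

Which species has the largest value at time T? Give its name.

t=0.000: X=4 R=4 B=2 S=4 C=6
Draw 1: a1=6.192, a2=7.752, a3=5.952, a4=11.760, a5=3.704, a0=35.360; τ=−ln(0.2927)/35.360=0.035 → t=0.035; u2·a0=0.0079·35.360=0.279 ≤ a1=6.192 → R1 fires; X=4 R=4 B=2 S=3 C=6
Draw 2: a1=4.644, a2=5.814, a3=5.952, a4=11.760, a5=3.704, a0=31.874; τ=−ln(0.2203)/31.874=0.047 → t=0.082; u2·a0=0.6552·31.874=20.884; a1+…+a3=16.410 < 20.884 ≤ a1+…+a4=28.170 → R4 fires; X=4 R=3 B=2 S=4 C=5
Draw 3: a1=5.160, a2=6.460, a3=4.960, a4=7.350, a5=2.778, a0=26.708; τ=−ln(0.8361)/26.708=0.007 → t=0.089; u2·a0=0.8566·26.708=22.878; a1+…+a3=16.580 < 22.878 ≤ a1+…+a4=23.930 → R4 fires; X=4 R=2 B=2 S=5 C=4
Draw 4: a1=5.160, a2=6.460, a3=3.968, a4=3.920, a5=1.852, a0=21.360; τ=−ln(0.9450)/21.360=0.003 → t=0.092; u2·a0=0.8823·21.360=18.846; a1+…+a3=15.588 < 18.846 ≤ a1+…+a4=19.508 → R4 fires; X=4 R=1 B=2 S=6 C=3
Draw 5: a1=4.644, a2=5.814, a3=2.976, a4=1.470, a5=0.926, a0=15.830; τ=−ln(0.8508)/15.830=0.010 → t=0.102; u2·a0=0.5939·15.830=9.401; a1=4.644 < 9.401 ≤ a1+a2=10.458 → R2 fires; X=4 R=1 B=4 S=7 C=2
Draw 6: a1=3.612, a2=4.522, a3=1.984, a4=0.980, a5=1.852, a0=12.950; τ=−ln(0.8171)/12.950=0.016 → t=0.117; u2·a0=0.4829·12.950=6.254; a1=3.612 < 6.254 ≤ a1+a2=8.134 → R2 fires; X=4 R=1 B=6 S=8 C=1
Draw 7: a1=2.064, a2=2.584, a3=0.992, a4=0.490, a5=2.778, a0=8.908; τ=−ln(0.9791)/8.908=0.002 → t=0.120; u2·a0=0.1286·8.908=1.146 ≤ a1=2.064 → R1 fires; X=4 R=1 B=6 S=7 C=1
Draw 8: a1=1.806, a2=2.261, a3=0.992, a4=0.490, a5=2.778, a0=8.327; τ=−ln(0.2443)/8.327=0.169 → t=0.289; u2·a0=0.0887·8.327=0.739 ≤ a1=1.806 → R1 fires; X=4 R=1 B=6 S=6 C=1
Draw 9: a1=1.548, a2=1.938, a3=0.992, a4=0.490, a5=2.778, a0=7.746; τ=−ln(0.9995)/7.746=0.000 → t=0.289; u2·a0=0.0033·7.746=0.026 ≤ a1=1.548 → R1 fires; X=4 R=1 B=6 S=5 C=1
Draw 10: a1=1.290, a2=1.615, a3=0.992, a4=0.490, a5=2.778, a0=7.165; τ=−ln(0.9970)/7.165=0.000 → t=0.289; u2·a0=0.5095·7.165=3.651; a1+a2=2.905 < 3.651 ≤ a1+…+a3=3.897 → R3 fires; X=3 R=1 B=7 S=5 C=1
Draw 11: a1=1.290, a2=1.615, a3=0.744, a4=0.490, a5=3.241, a0=7.380; τ=−ln(0.1003)/7.380=0.312 → t=0.601; u2·a0=0.4542·7.380=3.352; a1+a2=2.905 < 3.352 ≤ a1+…+a3=3.649 → R3 fires; X=2 R=1 B=8 S=5 C=1
Draw 12: a1=1.290, a2=1.615, a3=0.496, a4=0.490, a5=3.704, a0=7.595; τ=−ln(0.6058)/7.595=0.066 → t=0.667 > T=0.61: stop.
At T=0.61: X=2 R=1 B=8 S=5 C=1; the largest is B.

Dominant species at T: B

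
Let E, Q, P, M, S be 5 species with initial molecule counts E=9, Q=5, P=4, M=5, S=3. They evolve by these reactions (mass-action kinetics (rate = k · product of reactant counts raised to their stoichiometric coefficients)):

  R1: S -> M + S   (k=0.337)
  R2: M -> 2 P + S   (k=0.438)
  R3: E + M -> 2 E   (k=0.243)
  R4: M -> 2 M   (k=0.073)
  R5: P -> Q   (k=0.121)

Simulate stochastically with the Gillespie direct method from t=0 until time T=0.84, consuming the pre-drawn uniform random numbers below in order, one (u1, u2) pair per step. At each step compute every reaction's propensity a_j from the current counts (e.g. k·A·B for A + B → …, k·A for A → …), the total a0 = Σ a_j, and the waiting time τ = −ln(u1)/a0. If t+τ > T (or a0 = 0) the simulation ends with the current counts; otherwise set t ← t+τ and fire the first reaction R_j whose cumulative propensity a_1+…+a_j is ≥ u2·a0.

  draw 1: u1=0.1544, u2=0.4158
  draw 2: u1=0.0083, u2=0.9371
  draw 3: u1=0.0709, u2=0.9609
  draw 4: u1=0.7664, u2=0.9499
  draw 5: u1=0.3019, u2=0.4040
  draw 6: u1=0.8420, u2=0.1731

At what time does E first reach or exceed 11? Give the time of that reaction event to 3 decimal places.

Threshold first reached at t = 0.486

t=0.000: E=9 Q=5 P=4 M=5 S=3
Draw 1: a1=1.011, a2=2.190, a3=10.935, a4=0.365, a5=0.484, a0=14.985; τ=−ln(0.1544)/14.985=0.125 → t=0.125; u2·a0=0.4158·14.985=6.231; a1+a2=3.201 < 6.231 ≤ a1+…+a3=14.136 → R3 fires; E=10 Q=5 P=4 M=4 S=3
Draw 2: a1=1.011, a2=1.752, a3=9.720, a4=0.292, a5=0.484, a0=13.259; τ=−ln(0.0083)/13.259=0.361 → t=0.486; u2·a0=0.9371·13.259=12.425; a1+a2=2.763 < 12.425 ≤ a1+…+a3=12.483 → R3 fires; E=11 Q=5 P=4 M=3 S=3
Draw 3: a1=1.011, a2=1.314, a3=8.019, a4=0.219, a5=0.484, a0=11.047; τ=−ln(0.0709)/11.047=0.240 → t=0.726; u2·a0=0.9609·11.047=10.615; a1+…+a4=10.563 < 10.615 ≤ a1+…+a5=11.047 → R5 fires; E=11 Q=6 P=3 M=3 S=3
Draw 4: a1=1.011, a2=1.314, a3=8.019, a4=0.219, a5=0.363, a0=10.926; τ=−ln(0.7664)/10.926=0.024 → t=0.750; u2·a0=0.9499·10.926=10.379; a1+…+a3=10.344 < 10.379 ≤ a1+…+a4=10.563 → R4 fires; E=11 Q=6 P=3 M=4 S=3
Draw 5: a1=1.011, a2=1.752, a3=10.692, a4=0.292, a5=0.363, a0=14.110; τ=−ln(0.3019)/14.110=0.085 → t=0.835; u2·a0=0.4040·14.110=5.700; a1+a2=2.763 < 5.700 ≤ a1+…+a3=13.455 → R3 fires; E=12 Q=6 P=3 M=3 S=3
Draw 6: a1=1.011, a2=1.314, a3=8.748, a4=0.219, a5=0.363, a0=11.655; τ=−ln(0.8420)/11.655=0.015 → t=0.850 > T=0.84: stop.
E first becomes ≥ 11 when it reaches 11 at the event at t=0.486.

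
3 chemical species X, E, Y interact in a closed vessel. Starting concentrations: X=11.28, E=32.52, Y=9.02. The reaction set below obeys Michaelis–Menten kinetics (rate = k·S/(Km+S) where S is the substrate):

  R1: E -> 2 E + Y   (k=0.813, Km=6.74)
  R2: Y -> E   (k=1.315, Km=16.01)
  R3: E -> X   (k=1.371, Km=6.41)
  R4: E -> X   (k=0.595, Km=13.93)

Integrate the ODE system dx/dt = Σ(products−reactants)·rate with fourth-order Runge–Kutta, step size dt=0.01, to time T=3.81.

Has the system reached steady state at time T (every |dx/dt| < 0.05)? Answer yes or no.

RK4 with dt=0.01: 381 steps to T=3.81. Trajectory (selected grid times):
t=0.00: X=11.28 E=32.52 Y=9.02
t=0.42: X=11.94 E=32.35 Y=9.10
t=0.85: X=12.61 E=32.17 Y=9.19
t=1.27: X=13.26 E=32.00 Y=9.27
t=1.69: X=13.91 E=31.83 Y=9.35
t=2.12: X=14.58 E=31.66 Y=9.43
t=2.54: X=15.23 E=31.50 Y=9.50
t=2.96: X=15.89 E=31.33 Y=9.58
t=3.39: X=16.55 E=31.17 Y=9.65
t=3.81: X=17.20 E=31.00 Y=9.72
Rates at T: R1=0.6678, R2=0.4969, R3=1.1361, R4=0.4105
dx/dt at T (Σ net stoichiometry × rate): X=+1.5467, E=-0.3819, Y=+0.1709
Largest |dx/dt| is |+1.5467| (X) ≥ 0.05 → not steady.

Steady state at T: no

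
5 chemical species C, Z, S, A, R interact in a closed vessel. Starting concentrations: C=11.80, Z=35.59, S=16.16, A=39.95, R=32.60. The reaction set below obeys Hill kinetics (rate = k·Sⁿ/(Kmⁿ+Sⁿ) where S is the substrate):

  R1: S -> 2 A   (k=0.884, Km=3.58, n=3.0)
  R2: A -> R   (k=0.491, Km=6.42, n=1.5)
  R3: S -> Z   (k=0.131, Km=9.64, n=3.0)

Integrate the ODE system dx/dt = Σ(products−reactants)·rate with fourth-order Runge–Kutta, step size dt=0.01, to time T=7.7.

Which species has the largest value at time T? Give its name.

Dominant species at T: A

RK4 with dt=0.01: 770 steps to T=7.7. Trajectory (selected grid times):
t=0.00: C=11.80 Z=35.59 S=16.16 A=39.95 R=32.60
t=0.86: C=11.80 Z=35.68 S=15.32 A=41.06 R=33.00
t=1.71: C=11.80 Z=35.77 S=14.49 A=42.14 R=33.39
t=2.57: C=11.80 Z=35.85 S=13.66 A=43.24 R=33.79
t=3.42: C=11.80 Z=35.93 S=12.84 A=44.32 R=34.18
t=4.28: C=11.80 Z=36.01 S=12.02 A=45.40 R=34.59
t=5.13: C=11.80 Z=36.08 S=11.22 A=46.47 R=34.98
t=5.99: C=11.80 Z=36.15 S=10.42 A=47.53 R=35.38
t=6.84: C=11.80 Z=36.21 S=9.64 A=48.57 R=35.78
t=7.70: C=11.80 Z=36.26 S=8.87 A=49.61 R=36.19
At T=7.7: C=11.80 Z=36.26 S=8.87 A=49.61 R=36.19; the largest is A.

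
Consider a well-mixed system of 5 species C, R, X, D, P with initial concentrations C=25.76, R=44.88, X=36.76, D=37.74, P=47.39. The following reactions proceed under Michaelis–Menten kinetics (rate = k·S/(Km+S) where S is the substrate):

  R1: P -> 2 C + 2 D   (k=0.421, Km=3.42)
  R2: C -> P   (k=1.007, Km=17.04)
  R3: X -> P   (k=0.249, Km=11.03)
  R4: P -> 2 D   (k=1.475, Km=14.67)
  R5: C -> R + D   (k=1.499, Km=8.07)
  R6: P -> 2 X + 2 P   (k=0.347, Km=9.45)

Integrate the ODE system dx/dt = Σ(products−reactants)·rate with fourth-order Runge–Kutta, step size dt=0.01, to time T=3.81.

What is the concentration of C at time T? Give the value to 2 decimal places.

RK4 with dt=0.01: 381 steps to T=3.81. Trajectory (selected grid times):
t=0.00: C=25.76 R=44.88 X=36.76 D=37.74 P=47.39
t=0.42: C=25.36 R=45.36 X=36.92 D=39.49 P=47.21
t=0.85: C=24.95 R=45.85 X=37.09 D=41.29 P=47.02
t=1.27: C=24.55 R=46.32 X=37.25 D=43.04 P=46.84
t=1.69: C=24.16 R=46.79 X=37.41 D=44.78 P=46.65
t=2.12: C=23.76 R=47.28 X=37.58 D=46.56 P=46.46
t=2.54: C=23.38 R=47.75 X=37.74 D=48.30 P=46.27
t=2.96: C=23.00 R=48.21 X=37.90 D=50.04 P=46.08
t=3.39: C=22.61 R=48.69 X=38.06 D=51.82 P=45.89
t=3.81: C=22.24 R=49.15 X=38.22 D=53.55 P=45.70
Read off C at T=3.81: 22.24

C at T = 22.24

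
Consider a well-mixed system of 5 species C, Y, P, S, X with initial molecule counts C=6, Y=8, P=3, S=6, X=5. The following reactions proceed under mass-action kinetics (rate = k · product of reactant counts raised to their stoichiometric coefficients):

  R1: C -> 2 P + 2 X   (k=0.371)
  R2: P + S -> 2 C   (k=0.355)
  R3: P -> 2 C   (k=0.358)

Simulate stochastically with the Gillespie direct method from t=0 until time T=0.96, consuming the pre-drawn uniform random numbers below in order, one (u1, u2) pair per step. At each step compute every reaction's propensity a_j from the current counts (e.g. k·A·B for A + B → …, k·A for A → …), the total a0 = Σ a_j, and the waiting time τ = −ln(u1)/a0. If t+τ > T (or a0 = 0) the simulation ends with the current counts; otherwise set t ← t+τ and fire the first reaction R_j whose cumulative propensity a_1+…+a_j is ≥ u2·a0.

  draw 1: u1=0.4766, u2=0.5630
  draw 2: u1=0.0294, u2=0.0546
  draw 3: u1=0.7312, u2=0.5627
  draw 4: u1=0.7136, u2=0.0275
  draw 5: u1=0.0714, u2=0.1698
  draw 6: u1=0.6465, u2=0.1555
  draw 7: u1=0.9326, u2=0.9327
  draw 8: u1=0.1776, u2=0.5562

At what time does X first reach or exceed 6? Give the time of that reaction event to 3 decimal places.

Threshold first reached at t = 0.564

t=0.000: C=6 Y=8 P=3 S=6 X=5
Draw 1: a1=2.226, a2=6.390, a3=1.074, a0=9.690; τ=−ln(0.4766)/9.690=0.076 → t=0.076; u2·a0=0.5630·9.690=5.455; a1=2.226 < 5.455 ≤ a1+a2=8.616 → R2 fires; C=8 Y=8 P=2 S=5 X=5
Draw 2: a1=2.968, a2=3.550, a3=0.716, a0=7.234; τ=−ln(0.0294)/7.234=0.488 → t=0.564; u2·a0=0.0546·7.234=0.395 ≤ a1=2.968 → R1 fires; C=7 Y=8 P=4 S=5 X=7
Draw 3: a1=2.597, a2=7.100, a3=1.432, a0=11.129; τ=−ln(0.7312)/11.129=0.028 → t=0.592; u2·a0=0.5627·11.129=6.262; a1=2.597 < 6.262 ≤ a1+a2=9.697 → R2 fires; C=9 Y=8 P=3 S=4 X=7
Draw 4: a1=3.339, a2=4.260, a3=1.074, a0=8.673; τ=−ln(0.7136)/8.673=0.039 → t=0.631; u2·a0=0.0275·8.673=0.239 ≤ a1=3.339 → R1 fires; C=8 Y=8 P=5 S=4 X=9
Draw 5: a1=2.968, a2=7.100, a3=1.790, a0=11.858; τ=−ln(0.0714)/11.858=0.223 → t=0.854; u2·a0=0.1698·11.858=2.013 ≤ a1=2.968 → R1 fires; C=7 Y=8 P=7 S=4 X=11
Draw 6: a1=2.597, a2=9.940, a3=2.506, a0=15.043; τ=−ln(0.6465)/15.043=0.029 → t=0.883; u2·a0=0.1555·15.043=2.339 ≤ a1=2.597 → R1 fires; C=6 Y=8 P=9 S=4 X=13
Draw 7: a1=2.226, a2=12.780, a3=3.222, a0=18.228; τ=−ln(0.9326)/18.228=0.004 → t=0.886; u2·a0=0.9327·18.228=17.001; a1+a2=15.006 < 17.001 ≤ a1+…+a3=18.228 → R3 fires; C=8 Y=8 P=8 S=4 X=13
Draw 8: a1=2.968, a2=11.360, a3=2.864, a0=17.192; τ=−ln(0.1776)/17.192=0.101 → t=0.987 > T=0.96: stop.
X first becomes ≥ 6 when it reaches 7 at the event at t=0.564.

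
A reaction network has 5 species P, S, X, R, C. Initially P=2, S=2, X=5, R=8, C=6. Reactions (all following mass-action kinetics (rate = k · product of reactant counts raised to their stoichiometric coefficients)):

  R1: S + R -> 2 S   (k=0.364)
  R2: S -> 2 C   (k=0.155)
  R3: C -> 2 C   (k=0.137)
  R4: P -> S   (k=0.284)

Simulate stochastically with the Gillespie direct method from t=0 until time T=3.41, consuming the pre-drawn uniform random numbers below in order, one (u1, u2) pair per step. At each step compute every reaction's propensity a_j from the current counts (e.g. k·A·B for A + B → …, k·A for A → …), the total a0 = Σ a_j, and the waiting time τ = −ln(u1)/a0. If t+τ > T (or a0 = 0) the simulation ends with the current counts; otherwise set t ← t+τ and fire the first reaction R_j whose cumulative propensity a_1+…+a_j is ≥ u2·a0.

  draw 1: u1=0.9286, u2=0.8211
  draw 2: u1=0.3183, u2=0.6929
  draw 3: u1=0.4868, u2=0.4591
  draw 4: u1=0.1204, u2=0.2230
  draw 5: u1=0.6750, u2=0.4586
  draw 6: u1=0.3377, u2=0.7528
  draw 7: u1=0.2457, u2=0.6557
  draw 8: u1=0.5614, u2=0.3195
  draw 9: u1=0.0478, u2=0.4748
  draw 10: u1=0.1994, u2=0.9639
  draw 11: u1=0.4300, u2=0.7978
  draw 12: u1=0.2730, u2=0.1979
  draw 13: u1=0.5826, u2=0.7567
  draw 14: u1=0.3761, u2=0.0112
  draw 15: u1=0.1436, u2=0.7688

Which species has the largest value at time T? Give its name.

t=0.000: P=2 S=2 X=5 R=8 C=6
Draw 1: a1=5.824, a2=0.310, a3=0.822, a4=0.568, a0=7.524; τ=−ln(0.9286)/7.524=0.010 → t=0.010; u2·a0=0.8211·7.524=6.178; a1+a2=6.134 < 6.178 ≤ a1+…+a3=6.956 → R3 fires; P=2 S=2 X=5 R=8 C=7
Draw 2: a1=5.824, a2=0.310, a3=0.959, a4=0.568, a0=7.661; τ=−ln(0.3183)/7.661=0.149 → t=0.159; u2·a0=0.6929·7.661=5.308 ≤ a1=5.824 → R1 fires; P=2 S=3 X=5 R=7 C=7
Draw 3: a1=7.644, a2=0.465, a3=0.959, a4=0.568, a0=9.636; τ=−ln(0.4868)/9.636=0.075 → t=0.234; u2·a0=0.4591·9.636=4.424 ≤ a1=7.644 → R1 fires; P=2 S=4 X=5 R=6 C=7
Draw 4: a1=8.736, a2=0.620, a3=0.959, a4=0.568, a0=10.883; τ=−ln(0.1204)/10.883=0.195 → t=0.428; u2·a0=0.2230·10.883=2.427 ≤ a1=8.736 → R1 fires; P=2 S=5 X=5 R=5 C=7
Draw 5: a1=9.100, a2=0.775, a3=0.959, a4=0.568, a0=11.402; τ=−ln(0.6750)/11.402=0.034 → t=0.463; u2·a0=0.4586·11.402=5.229 ≤ a1=9.100 → R1 fires; P=2 S=6 X=5 R=4 C=7
Draw 6: a1=8.736, a2=0.930, a3=0.959, a4=0.568, a0=11.193; τ=−ln(0.3377)/11.193=0.097 → t=0.560; u2·a0=0.7528·11.193=8.426 ≤ a1=8.736 → R1 fires; P=2 S=7 X=5 R=3 C=7
Draw 7: a1=7.644, a2=1.085, a3=0.959, a4=0.568, a0=10.256; τ=−ln(0.2457)/10.256=0.137 → t=0.697; u2·a0=0.6557·10.256=6.725 ≤ a1=7.644 → R1 fires; P=2 S=8 X=5 R=2 C=7
Draw 8: a1=5.824, a2=1.240, a3=0.959, a4=0.568, a0=8.591; τ=−ln(0.5614)/8.591=0.067 → t=0.764; u2·a0=0.3195·8.591=2.745 ≤ a1=5.824 → R1 fires; P=2 S=9 X=5 R=1 C=7
Draw 9: a1=3.276, a2=1.395, a3=0.959, a4=0.568, a0=6.198; τ=−ln(0.0478)/6.198=0.491 → t=1.255; u2·a0=0.4748·6.198=2.943 ≤ a1=3.276 → R1 fires; P=2 S=10 X=5 R=0 C=7
Draw 10: a1=0.000, a2=1.550, a3=0.959, a4=0.568, a0=3.077; τ=−ln(0.1994)/3.077=0.524 → t=1.779; u2·a0=0.9639·3.077=2.966; a1+…+a3=2.509 < 2.966 ≤ a1+…+a4=3.077 → R4 fires; P=1 S=11 X=5 R=0 C=7
Draw 11: a1=0.000, a2=1.705, a3=0.959, a4=0.284, a0=2.948; τ=−ln(0.4300)/2.948=0.286 → t=2.065; u2·a0=0.7978·2.948=2.352; a1+a2=1.705 < 2.352 ≤ a1+…+a3=2.664 → R3 fires; P=1 S=11 X=5 R=0 C=8
Draw 12: a1=0.000, a2=1.705, a3=1.096, a4=0.284, a0=3.085; τ=−ln(0.2730)/3.085=0.421 → t=2.486; u2·a0=0.1979·3.085=0.611; a1=0.000 < 0.611 ≤ a1+a2=1.705 → R2 fires; P=1 S=10 X=5 R=0 C=10
Draw 13: a1=0.000, a2=1.550, a3=1.370, a4=0.284, a0=3.204; τ=−ln(0.5826)/3.204=0.169 → t=2.654; u2·a0=0.7567·3.204=2.424; a1+a2=1.550 < 2.424 ≤ a1+…+a3=2.920 → R3 fires; P=1 S=10 X=5 R=0 C=11
Draw 14: a1=0.000, a2=1.550, a3=1.507, a4=0.284, a0=3.341; τ=−ln(0.3761)/3.341=0.293 → t=2.947; u2·a0=0.0112·3.341=0.037; a1=0.000 < 0.037 ≤ a1+a2=1.550 → R2 fires; P=1 S=9 X=5 R=0 C=13
Draw 15: a1=0.000, a2=1.395, a3=1.781, a4=0.284, a0=3.460; τ=−ln(0.1436)/3.460=0.561 → t=3.508 > T=3.41: stop.
At T=3.41: P=1 S=9 X=5 R=0 C=13; the largest is C.

Dominant species at T: C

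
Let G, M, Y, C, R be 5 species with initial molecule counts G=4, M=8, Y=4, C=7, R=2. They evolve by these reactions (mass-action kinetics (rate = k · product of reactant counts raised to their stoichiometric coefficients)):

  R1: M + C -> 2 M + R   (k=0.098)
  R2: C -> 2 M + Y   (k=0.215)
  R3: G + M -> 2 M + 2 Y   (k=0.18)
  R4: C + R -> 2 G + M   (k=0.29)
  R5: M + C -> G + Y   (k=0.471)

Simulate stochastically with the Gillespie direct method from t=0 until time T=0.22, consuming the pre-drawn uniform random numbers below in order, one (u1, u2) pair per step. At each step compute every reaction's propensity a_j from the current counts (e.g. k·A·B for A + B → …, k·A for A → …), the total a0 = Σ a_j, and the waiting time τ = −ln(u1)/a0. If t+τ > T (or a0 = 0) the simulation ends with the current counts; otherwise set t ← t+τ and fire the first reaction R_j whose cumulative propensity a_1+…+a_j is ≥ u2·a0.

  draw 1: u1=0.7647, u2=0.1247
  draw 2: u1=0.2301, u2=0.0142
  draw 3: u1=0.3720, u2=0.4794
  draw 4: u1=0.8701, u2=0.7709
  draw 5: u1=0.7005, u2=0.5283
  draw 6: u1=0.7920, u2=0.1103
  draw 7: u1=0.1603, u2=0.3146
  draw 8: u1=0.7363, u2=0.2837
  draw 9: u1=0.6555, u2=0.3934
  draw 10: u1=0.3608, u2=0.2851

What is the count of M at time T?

M at T = 13

t=0.000: G=4 M=8 Y=4 C=7 R=2
Draw 1: a1=5.488, a2=1.505, a3=5.760, a4=4.060, a5=26.376, a0=43.189; τ=−ln(0.7647)/43.189=0.006 → t=0.006; u2·a0=0.1247·43.189=5.386 ≤ a1=5.488 → R1 fires; G=4 M=9 Y=4 C=6 R=3
Draw 2: a1=5.292, a2=1.290, a3=6.480, a4=5.220, a5=25.434, a0=43.716; τ=−ln(0.2301)/43.716=0.034 → t=0.040; u2·a0=0.0142·43.716=0.621 ≤ a1=5.292 → R1 fires; G=4 M=10 Y=4 C=5 R=4
Draw 3: a1=4.900, a2=1.075, a3=7.200, a4=5.800, a5=23.550, a0=42.525; τ=−ln(0.3720)/42.525=0.023 → t=0.063; u2·a0=0.4794·42.525=20.386; a1+…+a4=18.975 < 20.386 ≤ a1+…+a5=42.525 → R5 fires; G=5 M=9 Y=5 C=4 R=4
Draw 4: a1=3.528, a2=0.860, a3=8.100, a4=4.640, a5=16.956, a0=34.084; τ=−ln(0.8701)/34.084=0.004 → t=0.067; u2·a0=0.7709·34.084=26.275; a1+…+a4=17.128 < 26.275 ≤ a1+…+a5=34.084 → R5 fires; G=6 M=8 Y=6 C=3 R=4
Draw 5: a1=2.352, a2=0.645, a3=8.640, a4=3.480, a5=11.304, a0=26.421; τ=−ln(0.7005)/26.421=0.013 → t=0.081; u2·a0=0.5283·26.421=13.958; a1+…+a3=11.637 < 13.958 ≤ a1+…+a4=15.117 → R4 fires; G=8 M=9 Y=6 C=2 R=3
Draw 6: a1=1.764, a2=0.430, a3=12.960, a4=1.740, a5=8.478, a0=25.372; τ=−ln(0.7920)/25.372=0.009 → t=0.090; u2·a0=0.1103·25.372=2.799; a1+a2=2.194 < 2.799 ≤ a1+…+a3=15.154 → R3 fires; G=7 M=10 Y=8 C=2 R=3
Draw 7: a1=1.960, a2=0.430, a3=12.600, a4=1.740, a5=9.420, a0=26.150; τ=−ln(0.1603)/26.150=0.070 → t=0.160; u2·a0=0.3146·26.150=8.227; a1+a2=2.390 < 8.227 ≤ a1+…+a3=14.990 → R3 fires; G=6 M=11 Y=10 C=2 R=3
Draw 8: a1=2.156, a2=0.430, a3=11.880, a4=1.740, a5=10.362, a0=26.568; τ=−ln(0.7363)/26.568=0.012 → t=0.171; u2·a0=0.2837·26.568=7.537; a1+a2=2.586 < 7.537 ≤ a1+…+a3=14.466 → R3 fires; G=5 M=12 Y=12 C=2 R=3
Draw 9: a1=2.352, a2=0.430, a3=10.800, a4=1.740, a5=11.304, a0=26.626; τ=−ln(0.6555)/26.626=0.016 → t=0.187; u2·a0=0.3934·26.626=10.475; a1+a2=2.782 < 10.475 ≤ a1+…+a3=13.582 → R3 fires; G=4 M=13 Y=14 C=2 R=3
Draw 10: a1=2.548, a2=0.430, a3=9.360, a4=1.740, a5=12.246, a0=26.324; τ=−ln(0.3608)/26.324=0.039 → t=0.226 > T=0.22: stop.
Read off M at T=0.22: 13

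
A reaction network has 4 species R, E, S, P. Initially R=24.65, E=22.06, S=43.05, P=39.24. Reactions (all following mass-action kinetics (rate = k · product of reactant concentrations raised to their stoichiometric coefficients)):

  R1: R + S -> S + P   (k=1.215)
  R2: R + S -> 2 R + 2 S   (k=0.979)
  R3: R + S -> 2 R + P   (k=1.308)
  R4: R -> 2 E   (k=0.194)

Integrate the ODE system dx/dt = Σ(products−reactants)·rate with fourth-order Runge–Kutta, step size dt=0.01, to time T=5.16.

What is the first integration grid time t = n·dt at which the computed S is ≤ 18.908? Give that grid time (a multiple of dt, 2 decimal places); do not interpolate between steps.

Threshold first reached at t = 0.05

RK4 with dt=0.01: 516 steps to T=5.16. Trajectory (selected grid times):
t=0.00: R=24.65 E=22.06 S=43.05 P=39.24
t=0.04: R=99.30 E=22.96 S=20.00 P=216.01
t=0.05: R=118.78 E=23.39 S=13.96 P=262.34
t=0.57: R=148.67 E=54.56 S=0.00 P=369.38
t=1.15: R=132.85 E=86.21 S=0.00 P=369.38
t=1.72: R=118.94 E=114.02 S=0.00 P=369.38
t=2.29: R=106.49 E=138.92 S=0.00 P=369.38
t=2.87: R=95.16 E=161.59 S=0.00 P=369.38
t=3.44: R=85.20 E=181.51 S=0.00 P=369.38
t=4.01: R=76.28 E=199.35 S=0.00 P=369.38
t=4.59: R=68.16 E=215.59 S=0.00 P=369.38
t=5.16: R=61.02 E=229.86 S=0.00 P=369.38
S(0.04)=20.000 > 18.908 but S(0.05)=13.957 ≤ 18.908, so the first grid time is t=0.05.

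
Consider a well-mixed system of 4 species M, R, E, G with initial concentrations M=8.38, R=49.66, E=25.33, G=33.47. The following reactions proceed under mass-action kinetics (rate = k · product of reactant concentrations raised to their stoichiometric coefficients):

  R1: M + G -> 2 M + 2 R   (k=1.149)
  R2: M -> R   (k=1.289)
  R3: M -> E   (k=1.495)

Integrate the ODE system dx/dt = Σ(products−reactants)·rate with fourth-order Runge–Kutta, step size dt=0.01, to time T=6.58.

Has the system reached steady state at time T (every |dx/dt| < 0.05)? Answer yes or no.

RK4 with dt=0.01: 658 steps to T=6.58. Trajectory (selected grid times):
t=0.00: M=8.38 R=49.66 E=25.33 G=33.47
t=0.73: M=6.08 R=133.16 E=44.54 G=0.00
t=1.46: M=0.80 R=135.61 E=47.38 G=0.00
t=2.19: M=0.10 R=135.93 E=47.75 G=0.00
t=2.92: M=0.01 R=135.97 E=47.80 G=0.00
t=3.66: M=0.00 R=135.98 E=47.80 G=0.00
t=4.39: M=0.00 R=135.98 E=47.80 G=0.00
t=5.12: M=0.00 R=135.98 E=47.80 G=0.00
t=5.85: M=0.00 R=135.98 E=47.80 G=0.00
t=6.58: M=0.00 R=135.98 E=47.80 G=0.00
Rates at T: R1=0.0000, R2=0.0000, R3=0.0000
dx/dt at T (Σ net stoichiometry × rate): M=-0.0000, R=+0.0000, E=+0.0000, G=-0.0000
Largest |dx/dt| is |-0.0000| (M) < 0.05 → steady.

Steady state at T: yes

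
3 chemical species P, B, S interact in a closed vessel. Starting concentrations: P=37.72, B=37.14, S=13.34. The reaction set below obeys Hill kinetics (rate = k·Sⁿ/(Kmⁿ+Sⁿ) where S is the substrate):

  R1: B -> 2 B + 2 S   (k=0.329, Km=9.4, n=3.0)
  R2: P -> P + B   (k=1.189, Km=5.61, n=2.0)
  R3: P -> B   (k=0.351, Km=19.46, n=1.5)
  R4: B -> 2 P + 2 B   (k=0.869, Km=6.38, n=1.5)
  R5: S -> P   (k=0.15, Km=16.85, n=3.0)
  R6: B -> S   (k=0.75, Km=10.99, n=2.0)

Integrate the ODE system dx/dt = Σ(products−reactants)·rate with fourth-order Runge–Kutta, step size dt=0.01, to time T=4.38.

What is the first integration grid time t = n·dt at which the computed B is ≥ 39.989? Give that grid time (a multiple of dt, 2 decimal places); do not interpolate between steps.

RK4 with dt=0.01: 438 steps to T=4.38. Trajectory (selected grid times):
t=0.00: P=37.72 B=37.14 S=13.34
t=0.49: P=38.42 B=38.05 S=13.97
t=0.97: P=39.10 B=38.95 S=14.59
t=1.46: P=39.80 B=39.87 S=15.22
t=1.52: P=39.89 B=39.98 S=15.29
t=1.53: P=39.90 B=40.00 S=15.31
t=1.95: P=40.51 B=40.79 S=15.84
t=2.43: P=41.20 B=41.69 S=16.46
t=2.92: P=41.91 B=42.61 S=17.09
t=3.41: P=42.62 B=43.53 S=17.71
t=3.89: P=43.32 B=44.43 S=18.32
t=4.38: P=44.04 B=45.35 S=18.95
B(1.52)=39.980 < 39.989 but B(1.53)=39.999 ≥ 39.989, so the first grid time is t=1.53.

Threshold first reached at t = 1.53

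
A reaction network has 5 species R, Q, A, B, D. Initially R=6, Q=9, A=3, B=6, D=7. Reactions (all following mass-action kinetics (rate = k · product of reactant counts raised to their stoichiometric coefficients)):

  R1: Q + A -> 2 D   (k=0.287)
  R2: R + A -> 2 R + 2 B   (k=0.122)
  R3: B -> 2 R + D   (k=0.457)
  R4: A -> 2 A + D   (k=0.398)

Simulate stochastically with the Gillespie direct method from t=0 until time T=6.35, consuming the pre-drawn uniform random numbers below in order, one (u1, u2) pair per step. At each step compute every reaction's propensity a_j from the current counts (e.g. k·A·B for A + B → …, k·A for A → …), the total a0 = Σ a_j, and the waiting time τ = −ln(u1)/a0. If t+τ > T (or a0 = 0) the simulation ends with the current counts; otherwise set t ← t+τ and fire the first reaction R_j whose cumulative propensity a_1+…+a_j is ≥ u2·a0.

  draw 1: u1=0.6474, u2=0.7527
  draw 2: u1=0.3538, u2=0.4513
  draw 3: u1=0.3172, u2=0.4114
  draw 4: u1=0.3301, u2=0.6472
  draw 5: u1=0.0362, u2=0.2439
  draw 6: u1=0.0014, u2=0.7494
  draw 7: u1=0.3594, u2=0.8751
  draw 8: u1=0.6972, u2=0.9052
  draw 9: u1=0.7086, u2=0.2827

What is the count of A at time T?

A at T = 0

t=0.000: R=6 Q=9 A=3 B=6 D=7
Draw 1: a1=7.749, a2=2.196, a3=2.742, a4=1.194, a0=13.881; τ=−ln(0.6474)/13.881=0.031 → t=0.031; u2·a0=0.7527·13.881=10.448; a1+a2=9.945 < 10.448 ≤ a1+…+a3=12.687 → R3 fires; R=8 Q=9 A=3 B=5 D=8
Draw 2: a1=7.749, a2=2.928, a3=2.285, a4=1.194, a0=14.156; τ=−ln(0.3538)/14.156=0.073 → t=0.105; u2·a0=0.4513·14.156=6.389 ≤ a1=7.749 → R1 fires; R=8 Q=8 A=2 B=5 D=10
Draw 3: a1=4.592, a2=1.952, a3=2.285, a4=0.796, a0=9.625; τ=−ln(0.3172)/9.625=0.119 → t=0.224; u2·a0=0.4114·9.625=3.960 ≤ a1=4.592 → R1 fires; R=8 Q=7 A=1 B=5 D=12
Draw 4: a1=2.009, a2=0.976, a3=2.285, a4=0.398, a0=5.668; τ=−ln(0.3301)/5.668=0.196 → t=0.420; u2·a0=0.6472·5.668=3.668; a1+a2=2.985 < 3.668 ≤ a1+…+a3=5.270 → R3 fires; R=10 Q=7 A=1 B=4 D=13
Draw 5: a1=2.009, a2=1.220, a3=1.828, a4=0.398, a0=5.455; τ=−ln(0.0362)/5.455=0.608 → t=1.028; u2·a0=0.2439·5.455=1.330 ≤ a1=2.009 → R1 fires; R=10 Q=6 A=0 B=4 D=15
Draw 6: a1=0.000, a2=0.000, a3=1.828, a4=0.000, a0=1.828; τ=−ln(0.0014)/1.828=3.595 → t=4.623; u2·a0=0.7494·1.828=1.370; a1+a2=0.000 < 1.370 ≤ a1+…+a3=1.828 → R3 fires; R=12 Q=6 A=0 B=3 D=16
Draw 7: a1=0.000, a2=0.000, a3=1.371, a4=0.000, a0=1.371; τ=−ln(0.3594)/1.371=0.746 → t=5.369; u2·a0=0.8751·1.371=1.200; a1+a2=0.000 < 1.200 ≤ a1+…+a3=1.371 → R3 fires; R=14 Q=6 A=0 B=2 D=17
Draw 8: a1=0.000, a2=0.000, a3=0.914, a4=0.000, a0=0.914; τ=−ln(0.6972)/0.914=0.395 → t=5.764; u2·a0=0.9052·0.914=0.827; a1+a2=0.000 < 0.827 ≤ a1+…+a3=0.914 → R3 fires; R=16 Q=6 A=0 B=1 D=18
Draw 9: a1=0.000, a2=0.000, a3=0.457, a4=0.000, a0=0.457; τ=−ln(0.7086)/0.457=0.754 → t=6.518 > T=6.35: stop.
Read off A at T=6.35: 0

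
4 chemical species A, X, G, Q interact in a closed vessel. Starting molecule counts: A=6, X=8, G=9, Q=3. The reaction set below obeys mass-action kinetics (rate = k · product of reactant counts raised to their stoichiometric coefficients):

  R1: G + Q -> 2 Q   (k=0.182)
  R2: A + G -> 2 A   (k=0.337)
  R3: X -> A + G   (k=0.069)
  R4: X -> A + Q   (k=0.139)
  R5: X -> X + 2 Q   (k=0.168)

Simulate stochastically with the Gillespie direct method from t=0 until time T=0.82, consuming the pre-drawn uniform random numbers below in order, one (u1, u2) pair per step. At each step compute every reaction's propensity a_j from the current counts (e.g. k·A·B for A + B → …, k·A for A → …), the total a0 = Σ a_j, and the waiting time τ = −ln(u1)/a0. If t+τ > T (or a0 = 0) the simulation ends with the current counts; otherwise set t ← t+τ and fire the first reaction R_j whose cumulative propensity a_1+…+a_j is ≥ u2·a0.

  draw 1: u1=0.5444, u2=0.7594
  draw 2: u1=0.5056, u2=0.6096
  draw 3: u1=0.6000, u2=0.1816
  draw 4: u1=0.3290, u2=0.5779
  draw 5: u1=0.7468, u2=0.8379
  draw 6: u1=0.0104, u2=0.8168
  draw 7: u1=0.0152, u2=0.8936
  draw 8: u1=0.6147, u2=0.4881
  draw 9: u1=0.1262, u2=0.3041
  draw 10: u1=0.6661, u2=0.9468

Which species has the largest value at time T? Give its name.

t=0.000: A=6 X=8 G=9 Q=3
Draw 1: a1=4.914, a2=18.198, a3=0.552, a4=1.112, a5=1.344, a0=26.120; τ=−ln(0.5444)/26.120=0.023 → t=0.023; u2·a0=0.7594·26.120=19.836; a1=4.914 < 19.836 ≤ a1+a2=23.112 → R2 fires; A=7 X=8 G=8 Q=3
Draw 2: a1=4.368, a2=18.872, a3=0.552, a4=1.112, a5=1.344, a0=26.248; τ=−ln(0.5056)/26.248=0.026 → t=0.049; u2·a0=0.6096·26.248=16.001; a1=4.368 < 16.001 ≤ a1+a2=23.240 → R2 fires; A=8 X=8 G=7 Q=3
Draw 3: a1=3.822, a2=18.872, a3=0.552, a4=1.112, a5=1.344, a0=25.702; τ=−ln(0.6000)/25.702=0.020 → t=0.069; u2·a0=0.1816·25.702=4.667; a1=3.822 < 4.667 ≤ a1+a2=22.694 → R2 fires; A=9 X=8 G=6 Q=3
Draw 4: a1=3.276, a2=18.198, a3=0.552, a4=1.112, a5=1.344, a0=24.482; τ=−ln(0.3290)/24.482=0.045 → t=0.115; u2·a0=0.5779·24.482=14.148; a1=3.276 < 14.148 ≤ a1+a2=21.474 → R2 fires; A=10 X=8 G=5 Q=3
Draw 5: a1=2.730, a2=16.850, a3=0.552, a4=1.112, a5=1.344, a0=22.588; τ=−ln(0.7468)/22.588=0.013 → t=0.127; u2·a0=0.8379·22.588=18.926; a1=2.730 < 18.926 ≤ a1+a2=19.580 → R2 fires; A=11 X=8 G=4 Q=3
Draw 6: a1=2.184, a2=14.828, a3=0.552, a4=1.112, a5=1.344, a0=20.020; τ=−ln(0.0104)/20.020=0.228 → t=0.356; u2·a0=0.8168·20.020=16.352; a1=2.184 < 16.352 ≤ a1+a2=17.012 → R2 fires; A=12 X=8 G=3 Q=3
Draw 7: a1=1.638, a2=12.132, a3=0.552, a4=1.112, a5=1.344, a0=16.778; τ=−ln(0.0152)/16.778=0.250 → t=0.605; u2·a0=0.8936·16.778=14.993; a1+…+a3=14.322 < 14.993 ≤ a1+…+a4=15.434 → R4 fires; A=13 X=7 G=3 Q=4
Draw 8: a1=2.184, a2=13.143, a3=0.483, a4=0.973, a5=1.176, a0=17.959; τ=−ln(0.6147)/17.959=0.027 → t=0.632; u2·a0=0.4881·17.959=8.766; a1=2.184 < 8.766 ≤ a1+a2=15.327 → R2 fires; A=14 X=7 G=2 Q=4
Draw 9: a1=1.456, a2=9.436, a3=0.483, a4=0.973, a5=1.176, a0=13.524; τ=−ln(0.1262)/13.524=0.153 → t=0.785; u2·a0=0.3041·13.524=4.113; a1=1.456 < 4.113 ≤ a1+a2=10.892 → R2 fires; A=15 X=7 G=1 Q=4
Draw 10: a1=0.728, a2=5.055, a3=0.483, a4=0.973, a5=1.176, a0=8.415; τ=−ln(0.6661)/8.415=0.048 → t=0.833 > T=0.82: stop.
At T=0.82: A=15 X=7 G=1 Q=4; the largest is A.

Dominant species at T: A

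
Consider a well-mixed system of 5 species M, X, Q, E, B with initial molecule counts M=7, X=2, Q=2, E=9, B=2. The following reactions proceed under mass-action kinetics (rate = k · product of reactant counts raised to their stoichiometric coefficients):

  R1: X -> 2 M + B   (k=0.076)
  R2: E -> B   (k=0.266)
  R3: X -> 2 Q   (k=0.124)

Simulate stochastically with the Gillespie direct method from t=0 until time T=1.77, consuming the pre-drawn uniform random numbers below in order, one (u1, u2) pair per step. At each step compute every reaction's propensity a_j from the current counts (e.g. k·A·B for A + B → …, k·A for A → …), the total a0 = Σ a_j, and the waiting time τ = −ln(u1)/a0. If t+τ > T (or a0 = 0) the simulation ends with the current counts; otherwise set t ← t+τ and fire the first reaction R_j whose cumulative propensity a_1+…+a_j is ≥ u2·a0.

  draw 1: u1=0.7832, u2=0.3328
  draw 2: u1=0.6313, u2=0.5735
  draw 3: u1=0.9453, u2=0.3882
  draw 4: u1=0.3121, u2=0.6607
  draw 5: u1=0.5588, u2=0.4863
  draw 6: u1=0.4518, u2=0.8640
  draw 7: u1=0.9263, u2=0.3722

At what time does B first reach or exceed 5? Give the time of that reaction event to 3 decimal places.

t=0.000: M=7 X=2 Q=2 E=9 B=2
Draw 1: a1=0.152, a2=2.394, a3=0.248, a0=2.794; τ=−ln(0.7832)/2.794=0.087 → t=0.087; u2·a0=0.3328·2.794=0.930; a1=0.152 < 0.930 ≤ a1+a2=2.546 → R2 fires; M=7 X=2 Q=2 E=8 B=3
Draw 2: a1=0.152, a2=2.128, a3=0.248, a0=2.528; τ=−ln(0.6313)/2.528=0.182 → t=0.269; u2·a0=0.5735·2.528=1.450; a1=0.152 < 1.450 ≤ a1+a2=2.280 → R2 fires; M=7 X=2 Q=2 E=7 B=4
Draw 3: a1=0.152, a2=1.862, a3=0.248, a0=2.262; τ=−ln(0.9453)/2.262=0.025 → t=0.294; u2·a0=0.3882·2.262=0.878; a1=0.152 < 0.878 ≤ a1+a2=2.014 → R2 fires; M=7 X=2 Q=2 E=6 B=5
Draw 4: a1=0.152, a2=1.596, a3=0.248, a0=1.996; τ=−ln(0.3121)/1.996=0.583 → t=0.878; u2·a0=0.6607·1.996=1.319; a1=0.152 < 1.319 ≤ a1+a2=1.748 → R2 fires; M=7 X=2 Q=2 E=5 B=6
Draw 5: a1=0.152, a2=1.330, a3=0.248, a0=1.730; τ=−ln(0.5588)/1.730=0.336 → t=1.214; u2·a0=0.4863·1.730=0.841; a1=0.152 < 0.841 ≤ a1+a2=1.482 → R2 fires; M=7 X=2 Q=2 E=4 B=7
Draw 6: a1=0.152, a2=1.064, a3=0.248, a0=1.464; τ=−ln(0.4518)/1.464=0.543 → t=1.757; u2·a0=0.8640·1.464=1.265; a1+a2=1.216 < 1.265 ≤ a1+…+a3=1.464 → R3 fires; M=7 X=1 Q=4 E=4 B=7
Draw 7: a1=0.076, a2=1.064, a3=0.124, a0=1.264; τ=−ln(0.9263)/1.264=0.061 → t=1.817 > T=1.77: stop.
B first becomes ≥ 5 when it reaches 5 at the event at t=0.294.

Threshold first reached at t = 0.294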